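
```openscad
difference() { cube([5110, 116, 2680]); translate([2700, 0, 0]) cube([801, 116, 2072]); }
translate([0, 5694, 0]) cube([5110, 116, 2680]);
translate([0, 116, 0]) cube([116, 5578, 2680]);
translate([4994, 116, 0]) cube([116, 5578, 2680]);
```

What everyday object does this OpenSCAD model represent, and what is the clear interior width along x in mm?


A single room. The interior width is 4878 mm.

Four walls enclosing a rectangle with a door in the front wall — a room. Outside width 5110 minus two 116 mm walls gives 4878 mm.


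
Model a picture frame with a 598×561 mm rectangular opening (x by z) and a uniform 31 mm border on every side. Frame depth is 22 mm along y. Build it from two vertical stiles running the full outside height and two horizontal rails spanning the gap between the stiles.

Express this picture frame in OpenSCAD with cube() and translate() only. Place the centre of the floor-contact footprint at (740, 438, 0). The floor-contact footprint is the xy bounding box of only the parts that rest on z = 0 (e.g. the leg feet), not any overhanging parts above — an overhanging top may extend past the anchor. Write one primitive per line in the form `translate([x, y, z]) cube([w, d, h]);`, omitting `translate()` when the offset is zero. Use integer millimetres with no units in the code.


translate([410, 427, 0]) cube([31, 22, 623]);
translate([1039, 427, 0]) cube([31, 22, 623]);
translate([441, 427, 0]) cube([598, 22, 31]);
translate([441, 427, 592]) cube([598, 22, 31]);


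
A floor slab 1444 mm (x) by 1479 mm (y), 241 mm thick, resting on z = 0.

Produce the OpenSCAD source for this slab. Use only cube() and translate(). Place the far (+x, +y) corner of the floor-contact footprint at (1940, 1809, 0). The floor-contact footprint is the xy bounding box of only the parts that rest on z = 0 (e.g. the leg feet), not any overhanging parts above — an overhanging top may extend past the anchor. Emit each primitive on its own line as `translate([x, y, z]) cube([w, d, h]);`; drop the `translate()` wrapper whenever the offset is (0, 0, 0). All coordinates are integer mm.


translate([496, 330, 0]) cube([1444, 1479, 241]);


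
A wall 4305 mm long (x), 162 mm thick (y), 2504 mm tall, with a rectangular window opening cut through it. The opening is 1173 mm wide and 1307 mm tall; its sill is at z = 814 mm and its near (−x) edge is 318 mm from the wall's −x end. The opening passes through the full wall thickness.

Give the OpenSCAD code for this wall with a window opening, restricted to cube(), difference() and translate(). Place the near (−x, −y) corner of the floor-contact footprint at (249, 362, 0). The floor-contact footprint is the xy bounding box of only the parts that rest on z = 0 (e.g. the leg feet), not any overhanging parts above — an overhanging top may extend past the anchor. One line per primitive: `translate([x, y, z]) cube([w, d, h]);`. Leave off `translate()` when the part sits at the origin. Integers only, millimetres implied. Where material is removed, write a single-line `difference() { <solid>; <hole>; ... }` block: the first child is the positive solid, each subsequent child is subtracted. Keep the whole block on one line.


difference() { translate([249, 362, 0]) cube([4305, 162, 2504]); translate([567, 362, 814]) cube([1173, 162, 1307]); }


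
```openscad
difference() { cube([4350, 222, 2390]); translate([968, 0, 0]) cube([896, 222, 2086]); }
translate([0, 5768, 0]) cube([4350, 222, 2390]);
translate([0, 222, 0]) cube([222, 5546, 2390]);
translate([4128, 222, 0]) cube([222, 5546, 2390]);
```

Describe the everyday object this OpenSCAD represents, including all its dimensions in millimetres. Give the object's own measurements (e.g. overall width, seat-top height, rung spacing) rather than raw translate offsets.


A single room: four walls, each 2390 mm tall and 222 mm thick, enclosing an outside footprint 4350×5990 mm (x × y), no floor or roof. The front and back walls (−y and +y sides) run the full x-width; the side walls fit between their inner faces. A door opening 896 mm wide and 2086 mm tall is cut through the front wall from the floor up, its −x edge 968 mm from the wall's −x end.


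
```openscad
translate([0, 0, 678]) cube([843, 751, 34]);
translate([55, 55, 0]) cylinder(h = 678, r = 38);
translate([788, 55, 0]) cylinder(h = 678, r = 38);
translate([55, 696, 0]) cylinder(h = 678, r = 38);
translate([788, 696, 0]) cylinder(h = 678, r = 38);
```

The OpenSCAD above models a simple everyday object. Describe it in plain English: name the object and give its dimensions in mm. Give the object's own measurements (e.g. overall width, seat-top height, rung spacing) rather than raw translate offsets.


A table: top 843 mm (x) × 751 mm (y), 34 mm thick, upper face at z = 712 mm, on four round legs of 76 mm diameter, each leg's bounding box inset 17 mm from the nearest pair of top edges from z = 0 to the bottom of the top.


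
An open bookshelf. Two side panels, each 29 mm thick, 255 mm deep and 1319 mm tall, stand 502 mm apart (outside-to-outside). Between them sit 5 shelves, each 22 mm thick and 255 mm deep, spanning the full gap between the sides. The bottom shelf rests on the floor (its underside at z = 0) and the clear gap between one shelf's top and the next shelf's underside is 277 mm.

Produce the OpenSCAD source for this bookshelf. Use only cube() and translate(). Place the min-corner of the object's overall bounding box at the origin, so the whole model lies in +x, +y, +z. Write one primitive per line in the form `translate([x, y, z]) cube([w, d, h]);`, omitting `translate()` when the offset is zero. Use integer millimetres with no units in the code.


cube([29, 255, 1319]);
translate([473, 0, 0]) cube([29, 255, 1319]);
translate([29, 0, 0]) cube([444, 255, 22]);
translate([29, 0, 299]) cube([444, 255, 22]);
translate([29, 0, 598]) cube([444, 255, 22]);
translate([29, 0, 897]) cube([444, 255, 22]);
translate([29, 0, 1196]) cube([444, 255, 22]);


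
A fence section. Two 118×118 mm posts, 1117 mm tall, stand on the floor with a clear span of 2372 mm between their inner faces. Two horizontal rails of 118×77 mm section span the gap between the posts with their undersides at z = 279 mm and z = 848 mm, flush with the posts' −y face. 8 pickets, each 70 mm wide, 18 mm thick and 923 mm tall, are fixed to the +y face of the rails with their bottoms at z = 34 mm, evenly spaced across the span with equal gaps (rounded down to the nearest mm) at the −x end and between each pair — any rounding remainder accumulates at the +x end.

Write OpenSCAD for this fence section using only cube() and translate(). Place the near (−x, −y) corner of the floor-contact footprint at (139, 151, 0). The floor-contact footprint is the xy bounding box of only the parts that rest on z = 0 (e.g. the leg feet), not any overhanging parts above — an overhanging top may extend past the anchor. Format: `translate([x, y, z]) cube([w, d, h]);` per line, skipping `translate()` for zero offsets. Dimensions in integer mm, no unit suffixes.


translate([139, 151, 0]) cube([118, 118, 1117]);
translate([2629, 151, 0]) cube([118, 118, 1117]);
translate([257, 151, 279]) cube([2372, 118, 77]);
translate([257, 151, 848]) cube([2372, 118, 77]);
translate([458, 269, 34]) cube([70, 18, 923]);
translate([729, 269, 34]) cube([70, 18, 923]);
translate([1000, 269, 34]) cube([70, 18, 923]);
translate([1271, 269, 34]) cube([70, 18, 923]);
translate([1542, 269, 34]) cube([70, 18, 923]);
translate([1813, 269, 34]) cube([70, 18, 923]);
translate([2084, 269, 34]) cube([70, 18, 923]);
translate([2355, 269, 34]) cube([70, 18, 923]);


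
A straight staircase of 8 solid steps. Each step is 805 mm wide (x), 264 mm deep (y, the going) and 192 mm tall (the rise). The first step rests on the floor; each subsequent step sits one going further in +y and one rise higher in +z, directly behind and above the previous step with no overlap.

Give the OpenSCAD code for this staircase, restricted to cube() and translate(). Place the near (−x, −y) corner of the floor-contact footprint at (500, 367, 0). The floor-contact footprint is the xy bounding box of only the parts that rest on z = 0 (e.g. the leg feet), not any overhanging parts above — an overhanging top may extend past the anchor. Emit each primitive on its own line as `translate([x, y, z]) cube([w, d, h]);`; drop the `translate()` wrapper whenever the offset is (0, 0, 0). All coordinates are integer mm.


translate([500, 367, 0]) cube([805, 264, 192]);
translate([500, 631, 192]) cube([805, 264, 192]);
translate([500, 895, 384]) cube([805, 264, 192]);
translate([500, 1159, 576]) cube([805, 264, 192]);
translate([500, 1423, 768]) cube([805, 264, 192]);
translate([500, 1687, 960]) cube([805, 264, 192]);
translate([500, 1951, 1152]) cube([805, 264, 192]);
translate([500, 2215, 1344]) cube([805, 264, 192]);


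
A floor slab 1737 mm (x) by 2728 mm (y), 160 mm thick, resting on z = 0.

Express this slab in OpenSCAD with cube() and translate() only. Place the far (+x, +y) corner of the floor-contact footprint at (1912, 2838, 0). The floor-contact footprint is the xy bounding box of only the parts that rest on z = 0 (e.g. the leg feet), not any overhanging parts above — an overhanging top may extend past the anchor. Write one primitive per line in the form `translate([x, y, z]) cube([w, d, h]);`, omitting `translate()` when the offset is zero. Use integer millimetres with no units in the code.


translate([175, 110, 0]) cube([1737, 2728, 160]);


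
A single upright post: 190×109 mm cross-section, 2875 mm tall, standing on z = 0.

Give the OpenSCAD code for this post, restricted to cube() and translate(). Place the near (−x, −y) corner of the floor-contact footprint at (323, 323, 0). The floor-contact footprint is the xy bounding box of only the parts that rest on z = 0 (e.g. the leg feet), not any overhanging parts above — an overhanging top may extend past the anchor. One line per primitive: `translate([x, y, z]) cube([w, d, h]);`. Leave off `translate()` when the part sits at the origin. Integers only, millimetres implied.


translate([323, 323, 0]) cube([190, 109, 2875]);


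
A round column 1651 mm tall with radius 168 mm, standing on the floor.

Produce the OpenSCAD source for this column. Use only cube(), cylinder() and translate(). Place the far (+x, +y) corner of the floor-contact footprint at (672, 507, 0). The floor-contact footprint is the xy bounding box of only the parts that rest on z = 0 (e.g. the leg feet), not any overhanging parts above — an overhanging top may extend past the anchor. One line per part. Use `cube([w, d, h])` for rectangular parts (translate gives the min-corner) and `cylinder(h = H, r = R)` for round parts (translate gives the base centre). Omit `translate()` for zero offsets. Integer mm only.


translate([504, 339, 0]) cylinder(h = 1651, r = 168);


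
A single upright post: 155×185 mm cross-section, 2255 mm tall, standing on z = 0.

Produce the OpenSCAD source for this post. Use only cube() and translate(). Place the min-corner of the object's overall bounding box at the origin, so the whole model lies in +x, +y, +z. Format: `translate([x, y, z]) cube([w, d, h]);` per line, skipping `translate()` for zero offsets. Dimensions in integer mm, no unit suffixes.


cube([155, 185, 2255]);


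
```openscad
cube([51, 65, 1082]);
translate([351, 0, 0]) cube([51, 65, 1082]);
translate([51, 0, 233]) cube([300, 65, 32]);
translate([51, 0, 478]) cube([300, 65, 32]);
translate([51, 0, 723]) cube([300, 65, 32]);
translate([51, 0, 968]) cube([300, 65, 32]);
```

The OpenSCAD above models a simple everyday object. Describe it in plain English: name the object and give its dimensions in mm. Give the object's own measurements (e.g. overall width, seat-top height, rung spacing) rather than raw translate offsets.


A straight ladder. Two 51×65 mm vertical rails, 1082 mm tall, stand 402 mm apart (outside-to-outside) with their front faces coplanar on the −y side. 4 rungs, each 65 mm deep and 32 mm tall, span between the inner faces of the rails, front faces flush with the rails. The lowest rung's underside is at z = 233 mm and rungs are spaced 245 mm apart (underside to underside).


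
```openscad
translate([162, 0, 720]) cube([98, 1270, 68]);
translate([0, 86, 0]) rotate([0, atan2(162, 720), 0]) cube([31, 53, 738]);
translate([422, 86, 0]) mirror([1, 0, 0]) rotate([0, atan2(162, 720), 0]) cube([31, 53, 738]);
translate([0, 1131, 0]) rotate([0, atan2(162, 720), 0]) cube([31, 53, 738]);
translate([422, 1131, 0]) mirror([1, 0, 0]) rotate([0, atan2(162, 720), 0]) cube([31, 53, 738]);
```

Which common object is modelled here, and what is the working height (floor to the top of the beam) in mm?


A sawhorse. The overall height is 788 mm.

A beam across two mirrored pairs of raked legs — a sawhorse. The beam's underside is at z = 720 (matching the legs' vertical rise in atan2(162, 720)) and the beam is 68 mm tall, so its top is at 720 + 68 = 788 mm. The raked legs top out at the beam's underside, so that is the highest point.


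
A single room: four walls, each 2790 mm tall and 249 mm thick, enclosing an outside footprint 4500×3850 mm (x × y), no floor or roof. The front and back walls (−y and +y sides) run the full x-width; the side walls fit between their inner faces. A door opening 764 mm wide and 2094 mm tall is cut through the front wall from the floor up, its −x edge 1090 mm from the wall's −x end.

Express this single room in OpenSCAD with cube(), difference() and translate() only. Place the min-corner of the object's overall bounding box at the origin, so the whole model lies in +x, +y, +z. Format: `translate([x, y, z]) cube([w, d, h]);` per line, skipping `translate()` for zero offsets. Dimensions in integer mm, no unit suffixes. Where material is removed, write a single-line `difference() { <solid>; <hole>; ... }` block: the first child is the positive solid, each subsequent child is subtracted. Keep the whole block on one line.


difference() { cube([4500, 249, 2790]); translate([1090, 0, 0]) cube([764, 249, 2094]); }
translate([0, 3601, 0]) cube([4500, 249, 2790]);
translate([0, 249, 0]) cube([249, 3352, 2790]);
translate([4251, 249, 0]) cube([249, 3352, 2790]);


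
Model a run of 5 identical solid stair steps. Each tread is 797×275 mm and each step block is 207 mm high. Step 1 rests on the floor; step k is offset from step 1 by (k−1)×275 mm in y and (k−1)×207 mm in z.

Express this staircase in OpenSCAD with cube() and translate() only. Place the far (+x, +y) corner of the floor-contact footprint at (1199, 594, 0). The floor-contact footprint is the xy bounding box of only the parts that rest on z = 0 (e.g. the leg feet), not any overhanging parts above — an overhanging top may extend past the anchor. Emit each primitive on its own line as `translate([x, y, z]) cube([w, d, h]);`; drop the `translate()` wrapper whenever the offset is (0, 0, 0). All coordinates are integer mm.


translate([402, 319, 0]) cube([797, 275, 207]);
translate([402, 594, 207]) cube([797, 275, 207]);
translate([402, 869, 414]) cube([797, 275, 207]);
translate([402, 1144, 621]) cube([797, 275, 207]);
translate([402, 1419, 828]) cube([797, 275, 207]);


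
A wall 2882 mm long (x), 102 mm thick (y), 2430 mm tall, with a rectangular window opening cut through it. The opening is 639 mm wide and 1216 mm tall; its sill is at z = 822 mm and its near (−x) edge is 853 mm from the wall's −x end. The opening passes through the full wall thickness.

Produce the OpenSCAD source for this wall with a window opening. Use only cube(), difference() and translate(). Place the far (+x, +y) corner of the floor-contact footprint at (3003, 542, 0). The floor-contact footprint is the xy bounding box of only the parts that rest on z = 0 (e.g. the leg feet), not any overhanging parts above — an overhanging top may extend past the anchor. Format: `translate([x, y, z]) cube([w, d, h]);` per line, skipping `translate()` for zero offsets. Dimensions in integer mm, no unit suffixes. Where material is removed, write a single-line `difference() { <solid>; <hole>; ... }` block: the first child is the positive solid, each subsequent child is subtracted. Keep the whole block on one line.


difference() { translate([121, 440, 0]) cube([2882, 102, 2430]); translate([974, 440, 822]) cube([639, 102, 1216]); }


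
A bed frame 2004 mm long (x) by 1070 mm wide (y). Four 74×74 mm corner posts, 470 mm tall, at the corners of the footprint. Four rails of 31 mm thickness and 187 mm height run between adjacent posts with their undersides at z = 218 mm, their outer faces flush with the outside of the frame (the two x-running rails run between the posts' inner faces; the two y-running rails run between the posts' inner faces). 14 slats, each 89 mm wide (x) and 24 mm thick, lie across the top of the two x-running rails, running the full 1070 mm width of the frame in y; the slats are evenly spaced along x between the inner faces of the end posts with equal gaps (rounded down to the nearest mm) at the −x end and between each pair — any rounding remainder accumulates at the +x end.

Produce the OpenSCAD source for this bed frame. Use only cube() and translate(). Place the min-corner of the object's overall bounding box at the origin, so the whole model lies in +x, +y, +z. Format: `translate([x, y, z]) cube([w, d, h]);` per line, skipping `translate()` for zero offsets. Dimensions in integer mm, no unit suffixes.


cube([74, 74, 470]);
translate([0, 996, 0]) cube([74, 74, 470]);
translate([1930, 0, 0]) cube([74, 74, 470]);
translate([1930, 996, 0]) cube([74, 74, 470]);
translate([74, 0, 218]) cube([1856, 31, 187]);
translate([74, 1039, 218]) cube([1856, 31, 187]);
translate([0, 74, 218]) cube([31, 922, 187]);
translate([1973, 74, 218]) cube([31, 922, 187]);
translate([114, 0, 405]) cube([89, 1070, 24]);
translate([243, 0, 405]) cube([89, 1070, 24]);
translate([372, 0, 405]) cube([89, 1070, 24]);
translate([501, 0, 405]) cube([89, 1070, 24]);
translate([630, 0, 405]) cube([89, 1070, 24]);
translate([759, 0, 405]) cube([89, 1070, 24]);
translate([888, 0, 405]) cube([89, 1070, 24]);
translate([1017, 0, 405]) cube([89, 1070, 24]);
translate([1146, 0, 405]) cube([89, 1070, 24]);
translate([1275, 0, 405]) cube([89, 1070, 24]);
translate([1404, 0, 405]) cube([89, 1070, 24]);
translate([1533, 0, 405]) cube([89, 1070, 24]);
translate([1662, 0, 405]) cube([89, 1070, 24]);
translate([1791, 0, 405]) cube([89, 1070, 24]);


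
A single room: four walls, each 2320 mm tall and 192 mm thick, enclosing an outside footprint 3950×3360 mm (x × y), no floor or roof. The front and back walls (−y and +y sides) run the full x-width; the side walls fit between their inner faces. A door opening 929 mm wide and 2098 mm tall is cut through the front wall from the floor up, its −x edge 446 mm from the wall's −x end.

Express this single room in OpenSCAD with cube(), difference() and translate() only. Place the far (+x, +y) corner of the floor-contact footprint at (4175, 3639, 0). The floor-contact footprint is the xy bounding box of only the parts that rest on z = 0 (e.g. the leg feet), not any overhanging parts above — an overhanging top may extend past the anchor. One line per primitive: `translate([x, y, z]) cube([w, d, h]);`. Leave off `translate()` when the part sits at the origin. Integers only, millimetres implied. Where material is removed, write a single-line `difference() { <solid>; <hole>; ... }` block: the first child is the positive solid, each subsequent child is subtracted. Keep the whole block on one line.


difference() { translate([225, 279, 0]) cube([3950, 192, 2320]); translate([671, 279, 0]) cube([929, 192, 2098]); }
translate([225, 3447, 0]) cube([3950, 192, 2320]);
translate([225, 471, 0]) cube([192, 2976, 2320]);
translate([3983, 471, 0]) cube([192, 2976, 2320]);


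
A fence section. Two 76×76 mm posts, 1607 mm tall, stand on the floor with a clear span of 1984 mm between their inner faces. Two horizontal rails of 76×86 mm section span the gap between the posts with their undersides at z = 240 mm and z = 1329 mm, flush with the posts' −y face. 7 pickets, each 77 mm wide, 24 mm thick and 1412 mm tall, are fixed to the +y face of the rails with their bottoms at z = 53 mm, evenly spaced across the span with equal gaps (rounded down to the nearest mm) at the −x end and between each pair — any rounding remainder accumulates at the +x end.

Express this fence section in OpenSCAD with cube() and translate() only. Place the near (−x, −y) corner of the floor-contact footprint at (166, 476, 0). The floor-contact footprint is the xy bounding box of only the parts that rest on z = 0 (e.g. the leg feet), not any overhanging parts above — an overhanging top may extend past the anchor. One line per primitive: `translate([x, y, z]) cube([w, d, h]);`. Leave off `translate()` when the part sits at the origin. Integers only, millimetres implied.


translate([166, 476, 0]) cube([76, 76, 1607]);
translate([2226, 476, 0]) cube([76, 76, 1607]);
translate([242, 476, 240]) cube([1984, 76, 86]);
translate([242, 476, 1329]) cube([1984, 76, 86]);
translate([422, 552, 53]) cube([77, 24, 1412]);
translate([679, 552, 53]) cube([77, 24, 1412]);
translate([936, 552, 53]) cube([77, 24, 1412]);
translate([1193, 552, 53]) cube([77, 24, 1412]);
translate([1450, 552, 53]) cube([77, 24, 1412]);
translate([1707, 552, 53]) cube([77, 24, 1412]);
translate([1964, 552, 53]) cube([77, 24, 1412]);


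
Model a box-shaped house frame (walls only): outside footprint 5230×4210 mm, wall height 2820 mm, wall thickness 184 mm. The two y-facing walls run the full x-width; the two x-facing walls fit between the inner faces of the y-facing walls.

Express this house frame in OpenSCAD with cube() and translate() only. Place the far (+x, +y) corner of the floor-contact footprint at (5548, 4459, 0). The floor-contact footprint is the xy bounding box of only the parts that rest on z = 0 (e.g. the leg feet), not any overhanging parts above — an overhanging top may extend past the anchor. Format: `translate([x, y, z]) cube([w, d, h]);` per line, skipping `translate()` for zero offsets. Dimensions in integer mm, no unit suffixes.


translate([318, 249, 0]) cube([5230, 184, 2820]);
translate([318, 4275, 0]) cube([5230, 184, 2820]);
translate([318, 433, 0]) cube([184, 3842, 2820]);
translate([5364, 433, 0]) cube([184, 3842, 2820]);


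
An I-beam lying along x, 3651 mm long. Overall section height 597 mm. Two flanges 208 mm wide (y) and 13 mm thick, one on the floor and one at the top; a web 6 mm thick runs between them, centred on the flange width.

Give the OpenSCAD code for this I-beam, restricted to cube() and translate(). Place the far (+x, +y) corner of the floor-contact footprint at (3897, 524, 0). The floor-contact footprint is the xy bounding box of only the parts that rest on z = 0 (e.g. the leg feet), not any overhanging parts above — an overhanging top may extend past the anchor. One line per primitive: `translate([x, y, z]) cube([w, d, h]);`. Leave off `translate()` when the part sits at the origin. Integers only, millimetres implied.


translate([246, 316, 0]) cube([3651, 208, 13]);
translate([246, 417, 13]) cube([3651, 6, 571]);
translate([246, 316, 584]) cube([3651, 208, 13]);


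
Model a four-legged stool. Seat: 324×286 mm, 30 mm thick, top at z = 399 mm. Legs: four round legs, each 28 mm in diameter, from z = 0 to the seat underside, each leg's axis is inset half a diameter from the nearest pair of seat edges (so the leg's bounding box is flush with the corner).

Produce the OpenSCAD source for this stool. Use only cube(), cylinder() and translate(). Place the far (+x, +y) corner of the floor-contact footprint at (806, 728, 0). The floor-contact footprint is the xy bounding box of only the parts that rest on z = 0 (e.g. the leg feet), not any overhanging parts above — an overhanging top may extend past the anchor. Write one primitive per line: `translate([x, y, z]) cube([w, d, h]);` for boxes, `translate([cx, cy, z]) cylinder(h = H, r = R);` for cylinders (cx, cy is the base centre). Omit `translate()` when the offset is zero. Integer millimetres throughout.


// leg_h = 399 - 30 = 369
translate([482, 442, 369]) cube([324, 286, 30]);
translate([496, 456, 0]) cylinder(h = 369, r = 14);
translate([792, 456, 0]) cylinder(h = 369, r = 14);
translate([496, 714, 0]) cylinder(h = 369, r = 14);
translate([792, 714, 0]) cylinder(h = 369, r = 14);


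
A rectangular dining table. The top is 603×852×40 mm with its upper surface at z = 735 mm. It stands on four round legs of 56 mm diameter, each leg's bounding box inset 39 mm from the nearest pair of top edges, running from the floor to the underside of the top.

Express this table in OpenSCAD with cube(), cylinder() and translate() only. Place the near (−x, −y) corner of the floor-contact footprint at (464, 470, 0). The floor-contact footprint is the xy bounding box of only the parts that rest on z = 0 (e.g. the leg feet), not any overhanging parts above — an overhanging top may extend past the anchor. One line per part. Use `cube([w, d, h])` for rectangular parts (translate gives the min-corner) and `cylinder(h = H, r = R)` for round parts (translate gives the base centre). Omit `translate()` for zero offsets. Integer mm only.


translate([425, 431, 695]) cube([603, 852, 40]);
translate([492, 498, 0]) cylinder(h = 695, r = 28);
translate([961, 498, 0]) cylinder(h = 695, r = 28);
translate([492, 1216, 0]) cylinder(h = 695, r = 28);
translate([961, 1216, 0]) cylinder(h = 695, r = 28);


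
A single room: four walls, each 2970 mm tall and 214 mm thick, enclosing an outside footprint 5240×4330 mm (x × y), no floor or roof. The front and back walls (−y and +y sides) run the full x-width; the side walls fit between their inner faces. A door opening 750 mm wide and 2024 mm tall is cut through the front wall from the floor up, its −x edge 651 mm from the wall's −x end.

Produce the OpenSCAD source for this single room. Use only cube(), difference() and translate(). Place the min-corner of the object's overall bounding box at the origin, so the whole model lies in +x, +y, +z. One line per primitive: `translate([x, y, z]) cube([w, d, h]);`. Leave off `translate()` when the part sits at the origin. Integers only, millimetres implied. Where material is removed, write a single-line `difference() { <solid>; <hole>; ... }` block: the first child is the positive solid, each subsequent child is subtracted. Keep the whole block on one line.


difference() { cube([5240, 214, 2970]); translate([651, 0, 0]) cube([750, 214, 2024]); }
translate([0, 4116, 0]) cube([5240, 214, 2970]);
translate([0, 214, 0]) cube([214, 3902, 2970]);
translate([5026, 214, 0]) cube([214, 3902, 2970]);


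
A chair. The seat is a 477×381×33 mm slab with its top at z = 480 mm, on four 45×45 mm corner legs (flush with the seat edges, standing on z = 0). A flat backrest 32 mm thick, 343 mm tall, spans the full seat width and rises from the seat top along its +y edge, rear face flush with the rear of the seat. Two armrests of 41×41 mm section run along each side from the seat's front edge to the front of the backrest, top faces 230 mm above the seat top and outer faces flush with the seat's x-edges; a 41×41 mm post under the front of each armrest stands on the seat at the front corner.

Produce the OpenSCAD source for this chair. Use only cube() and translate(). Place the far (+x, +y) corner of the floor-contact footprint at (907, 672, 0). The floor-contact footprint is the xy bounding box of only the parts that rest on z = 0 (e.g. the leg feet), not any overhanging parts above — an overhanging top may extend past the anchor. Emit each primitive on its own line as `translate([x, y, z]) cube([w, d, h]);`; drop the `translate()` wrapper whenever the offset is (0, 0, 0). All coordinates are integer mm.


// leg_h = 480 - 33 = 447
// arm post h = 230 - 41 = 189
translate([430, 291, 447]) cube([477, 381, 33]);
translate([430, 291, 0]) cube([45, 45, 447]);
translate([862, 291, 0]) cube([45, 45, 447]);
translate([430, 627, 0]) cube([45, 45, 447]);
translate([862, 627, 0]) cube([45, 45, 447]);
translate([430, 640, 480]) cube([477, 32, 343]);
translate([430, 291, 669]) cube([41, 349, 41]);
translate([866, 291, 669]) cube([41, 349, 41]);
translate([430, 291, 480]) cube([41, 41, 189]);
translate([866, 291, 480]) cube([41, 41, 189]);


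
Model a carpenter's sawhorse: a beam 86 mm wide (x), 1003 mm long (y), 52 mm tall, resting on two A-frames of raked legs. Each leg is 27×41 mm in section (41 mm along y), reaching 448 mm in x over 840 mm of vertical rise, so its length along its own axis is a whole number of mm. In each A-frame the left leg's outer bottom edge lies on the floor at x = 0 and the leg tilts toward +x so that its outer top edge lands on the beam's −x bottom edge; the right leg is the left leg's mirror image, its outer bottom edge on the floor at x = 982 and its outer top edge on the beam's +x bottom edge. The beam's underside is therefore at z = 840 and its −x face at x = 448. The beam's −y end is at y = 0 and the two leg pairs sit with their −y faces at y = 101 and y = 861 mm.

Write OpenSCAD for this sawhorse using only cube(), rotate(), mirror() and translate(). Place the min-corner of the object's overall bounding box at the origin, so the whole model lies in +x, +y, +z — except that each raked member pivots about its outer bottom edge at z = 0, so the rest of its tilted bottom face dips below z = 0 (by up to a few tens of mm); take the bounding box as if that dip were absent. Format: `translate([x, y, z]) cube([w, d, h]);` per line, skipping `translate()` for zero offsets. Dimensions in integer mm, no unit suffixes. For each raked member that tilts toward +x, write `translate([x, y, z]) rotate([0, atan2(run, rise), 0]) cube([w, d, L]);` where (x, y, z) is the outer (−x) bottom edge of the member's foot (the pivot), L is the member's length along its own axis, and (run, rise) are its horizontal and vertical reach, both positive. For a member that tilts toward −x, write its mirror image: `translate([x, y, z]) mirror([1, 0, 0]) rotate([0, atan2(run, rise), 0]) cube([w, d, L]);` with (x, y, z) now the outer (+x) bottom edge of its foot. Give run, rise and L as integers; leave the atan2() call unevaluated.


translate([448, 0, 840]) cube([86, 1003, 52]);
translate([0, 101, 0]) rotate([0, atan2(448, 840), 0]) cube([27, 41, 952]);
translate([982, 101, 0]) mirror([1, 0, 0]) rotate([0, atan2(448, 840), 0]) cube([27, 41, 952]);
translate([0, 861, 0]) rotate([0, atan2(448, 840), 0]) cube([27, 41, 952]);
translate([982, 861, 0]) mirror([1, 0, 0]) rotate([0, atan2(448, 840), 0]) cube([27, 41, 952]);


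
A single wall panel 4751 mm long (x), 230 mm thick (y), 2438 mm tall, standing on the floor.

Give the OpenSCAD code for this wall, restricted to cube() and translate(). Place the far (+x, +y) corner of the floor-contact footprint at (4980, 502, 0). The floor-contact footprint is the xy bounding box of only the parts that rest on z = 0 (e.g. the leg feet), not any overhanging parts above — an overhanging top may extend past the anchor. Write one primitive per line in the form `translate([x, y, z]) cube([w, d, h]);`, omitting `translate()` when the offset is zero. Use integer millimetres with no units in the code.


translate([229, 272, 0]) cube([4751, 230, 2438]);


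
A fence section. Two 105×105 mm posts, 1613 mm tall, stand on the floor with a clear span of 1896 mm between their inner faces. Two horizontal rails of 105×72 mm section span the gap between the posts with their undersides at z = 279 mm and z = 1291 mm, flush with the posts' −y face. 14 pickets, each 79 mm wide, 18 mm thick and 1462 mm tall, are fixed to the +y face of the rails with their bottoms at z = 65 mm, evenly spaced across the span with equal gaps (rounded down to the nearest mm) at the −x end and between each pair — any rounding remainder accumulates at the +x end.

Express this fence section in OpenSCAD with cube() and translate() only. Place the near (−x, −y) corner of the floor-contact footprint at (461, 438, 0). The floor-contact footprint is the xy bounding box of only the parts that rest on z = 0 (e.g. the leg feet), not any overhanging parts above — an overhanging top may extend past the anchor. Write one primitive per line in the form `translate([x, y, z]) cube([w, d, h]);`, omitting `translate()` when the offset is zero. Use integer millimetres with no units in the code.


translate([461, 438, 0]) cube([105, 105, 1613]);
translate([2462, 438, 0]) cube([105, 105, 1613]);
translate([566, 438, 279]) cube([1896, 105, 72]);
translate([566, 438, 1291]) cube([1896, 105, 72]);
translate([618, 543, 65]) cube([79, 18, 1462]);
translate([749, 543, 65]) cube([79, 18, 1462]);
translate([880, 543, 65]) cube([79, 18, 1462]);
translate([1011, 543, 65]) cube([79, 18, 1462]);
translate([1142, 543, 65]) cube([79, 18, 1462]);
translate([1273, 543, 65]) cube([79, 18, 1462]);
translate([1404, 543, 65]) cube([79, 18, 1462]);
translate([1535, 543, 65]) cube([79, 18, 1462]);
translate([1666, 543, 65]) cube([79, 18, 1462]);
translate([1797, 543, 65]) cube([79, 18, 1462]);
translate([1928, 543, 65]) cube([79, 18, 1462]);
translate([2059, 543, 65]) cube([79, 18, 1462]);
translate([2190, 543, 65]) cube([79, 18, 1462]);
translate([2321, 543, 65]) cube([79, 18, 1462]);


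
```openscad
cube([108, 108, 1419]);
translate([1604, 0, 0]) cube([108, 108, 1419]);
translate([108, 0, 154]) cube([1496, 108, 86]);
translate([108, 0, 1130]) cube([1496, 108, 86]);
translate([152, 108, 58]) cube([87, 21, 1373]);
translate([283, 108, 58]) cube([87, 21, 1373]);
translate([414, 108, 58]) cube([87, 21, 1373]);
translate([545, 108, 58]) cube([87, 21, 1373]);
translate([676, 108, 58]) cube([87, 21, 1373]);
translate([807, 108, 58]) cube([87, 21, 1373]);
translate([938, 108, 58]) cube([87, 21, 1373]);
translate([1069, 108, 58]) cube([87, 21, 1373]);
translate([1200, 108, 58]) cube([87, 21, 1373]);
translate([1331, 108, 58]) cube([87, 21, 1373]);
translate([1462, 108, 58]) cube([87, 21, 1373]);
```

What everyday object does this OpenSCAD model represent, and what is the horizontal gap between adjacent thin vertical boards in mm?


A fence section. The picket gap is 44 mm.

Two posts, two rails, 11 pickets — a fence section. Span 1496 mm holds 11 pickets of 87 mm with 12 equal gaps: ⌊(1496 − 11·87) / 12⌋ = 44 mm.


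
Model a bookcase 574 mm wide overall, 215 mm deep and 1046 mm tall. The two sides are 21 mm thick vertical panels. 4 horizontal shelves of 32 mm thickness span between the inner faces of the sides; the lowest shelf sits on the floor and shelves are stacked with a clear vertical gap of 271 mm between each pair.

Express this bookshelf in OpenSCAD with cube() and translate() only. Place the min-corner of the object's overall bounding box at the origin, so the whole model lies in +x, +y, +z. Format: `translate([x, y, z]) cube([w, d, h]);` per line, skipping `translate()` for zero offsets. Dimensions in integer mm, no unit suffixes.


cube([21, 215, 1046]);
translate([553, 0, 0]) cube([21, 215, 1046]);
translate([21, 0, 0]) cube([532, 215, 32]);
translate([21, 0, 303]) cube([532, 215, 32]);
translate([21, 0, 606]) cube([532, 215, 32]);
translate([21, 0, 909]) cube([532, 215, 32]);


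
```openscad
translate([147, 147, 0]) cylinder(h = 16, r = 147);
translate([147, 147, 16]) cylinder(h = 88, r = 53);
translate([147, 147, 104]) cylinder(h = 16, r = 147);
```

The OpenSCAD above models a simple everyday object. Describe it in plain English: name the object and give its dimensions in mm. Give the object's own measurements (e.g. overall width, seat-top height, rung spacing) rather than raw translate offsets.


A spool: two coaxial disc flanges of radius 147 mm and thickness 16 mm, joined by a core cylinder of radius 53 mm and height 88 mm. The lower flange rests on z = 0 and the three cylinders share a vertical axis.


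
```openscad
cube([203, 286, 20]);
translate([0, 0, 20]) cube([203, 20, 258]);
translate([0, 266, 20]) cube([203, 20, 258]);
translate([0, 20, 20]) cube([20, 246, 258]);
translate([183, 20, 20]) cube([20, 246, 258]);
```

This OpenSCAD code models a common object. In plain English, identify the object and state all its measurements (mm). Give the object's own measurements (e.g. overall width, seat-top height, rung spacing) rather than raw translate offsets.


An open-topped rectangular box: outside dimensions 203×286×278 mm, with a uniform wall and base thickness of 20 mm. The base is a full 203×286 slab on the floor; four walls sit on top of the base. The front and back walls (the −y and +y sides) span the full width; the two side walls fit between them.


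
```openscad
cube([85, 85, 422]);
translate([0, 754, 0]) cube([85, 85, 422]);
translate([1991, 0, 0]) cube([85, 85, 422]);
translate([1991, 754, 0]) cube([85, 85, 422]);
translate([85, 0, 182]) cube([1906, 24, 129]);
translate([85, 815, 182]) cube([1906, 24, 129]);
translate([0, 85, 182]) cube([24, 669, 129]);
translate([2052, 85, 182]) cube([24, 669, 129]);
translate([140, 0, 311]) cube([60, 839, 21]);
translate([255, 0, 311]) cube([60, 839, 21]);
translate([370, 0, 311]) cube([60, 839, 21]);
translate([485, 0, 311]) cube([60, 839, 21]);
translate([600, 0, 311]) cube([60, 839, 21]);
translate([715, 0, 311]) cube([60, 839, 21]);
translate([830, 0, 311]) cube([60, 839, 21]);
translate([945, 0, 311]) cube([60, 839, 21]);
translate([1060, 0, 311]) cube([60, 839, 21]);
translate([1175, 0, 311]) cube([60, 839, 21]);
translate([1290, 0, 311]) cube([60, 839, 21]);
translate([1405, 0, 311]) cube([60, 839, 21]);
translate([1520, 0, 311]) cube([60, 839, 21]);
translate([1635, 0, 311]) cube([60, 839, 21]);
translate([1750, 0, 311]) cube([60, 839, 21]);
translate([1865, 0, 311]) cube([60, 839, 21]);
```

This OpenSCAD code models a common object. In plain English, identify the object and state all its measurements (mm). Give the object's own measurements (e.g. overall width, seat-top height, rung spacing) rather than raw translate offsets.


A bed frame 2076 mm long (x) by 839 mm wide (y). Four 85×85 mm corner posts, 422 mm tall, at the corners of the footprint. Four rails of 24 mm thickness and 129 mm height run between adjacent posts with their undersides at z = 182 mm, their outer faces flush with the outside of the frame (the two x-running rails run between the posts' inner faces; the two y-running rails run between the posts' inner faces). 16 slats, each 60 mm wide (x) and 21 mm thick, lie across the top of the two x-running rails, running the full 839 mm width of the frame in y; along x they sit between the end posts with a 55 mm gap after the −x posts and between neighbouring slats, leaving 66 mm before the +x posts.


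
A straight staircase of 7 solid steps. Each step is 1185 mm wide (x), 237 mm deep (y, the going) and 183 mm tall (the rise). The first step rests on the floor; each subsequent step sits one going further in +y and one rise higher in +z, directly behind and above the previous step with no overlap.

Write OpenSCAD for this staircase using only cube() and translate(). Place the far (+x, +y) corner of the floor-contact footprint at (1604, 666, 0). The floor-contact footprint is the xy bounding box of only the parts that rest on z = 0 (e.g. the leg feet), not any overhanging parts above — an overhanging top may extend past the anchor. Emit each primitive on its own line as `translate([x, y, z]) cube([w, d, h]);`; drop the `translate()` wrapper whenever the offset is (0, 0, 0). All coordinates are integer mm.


translate([419, 429, 0]) cube([1185, 237, 183]);
translate([419, 666, 183]) cube([1185, 237, 183]);
translate([419, 903, 366]) cube([1185, 237, 183]);
translate([419, 1140, 549]) cube([1185, 237, 183]);
translate([419, 1377, 732]) cube([1185, 237, 183]);
translate([419, 1614, 915]) cube([1185, 237, 183]);
translate([419, 1851, 1098]) cube([1185, 237, 183]);


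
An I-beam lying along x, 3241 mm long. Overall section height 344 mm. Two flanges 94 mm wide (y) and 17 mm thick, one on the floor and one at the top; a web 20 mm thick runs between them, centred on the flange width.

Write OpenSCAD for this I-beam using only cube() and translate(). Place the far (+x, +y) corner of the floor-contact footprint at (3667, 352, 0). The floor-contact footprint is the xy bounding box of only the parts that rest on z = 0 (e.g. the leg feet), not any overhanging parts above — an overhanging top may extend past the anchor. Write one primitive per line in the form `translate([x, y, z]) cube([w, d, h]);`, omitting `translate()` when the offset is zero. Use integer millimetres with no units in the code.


translate([426, 258, 0]) cube([3241, 94, 17]);
translate([426, 295, 17]) cube([3241, 20, 310]);
translate([426, 258, 327]) cube([3241, 94, 17]);
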